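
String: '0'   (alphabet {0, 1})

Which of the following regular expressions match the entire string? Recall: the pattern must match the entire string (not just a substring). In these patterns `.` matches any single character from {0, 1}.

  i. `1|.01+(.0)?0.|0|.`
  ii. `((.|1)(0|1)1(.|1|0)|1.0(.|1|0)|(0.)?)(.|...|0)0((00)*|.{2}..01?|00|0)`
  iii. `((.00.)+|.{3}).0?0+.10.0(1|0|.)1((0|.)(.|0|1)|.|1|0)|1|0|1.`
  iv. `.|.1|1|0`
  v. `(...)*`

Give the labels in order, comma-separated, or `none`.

i → match
ii → no match
iii → match
iv → match
v → no match

i, iii, iv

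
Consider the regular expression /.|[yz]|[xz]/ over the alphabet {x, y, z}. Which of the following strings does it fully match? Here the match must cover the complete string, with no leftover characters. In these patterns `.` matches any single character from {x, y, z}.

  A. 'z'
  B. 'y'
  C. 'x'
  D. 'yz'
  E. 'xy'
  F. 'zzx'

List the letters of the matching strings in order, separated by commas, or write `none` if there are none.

A → match
B → match
C → match
D → no match
E → no match
F → no match

A, B, C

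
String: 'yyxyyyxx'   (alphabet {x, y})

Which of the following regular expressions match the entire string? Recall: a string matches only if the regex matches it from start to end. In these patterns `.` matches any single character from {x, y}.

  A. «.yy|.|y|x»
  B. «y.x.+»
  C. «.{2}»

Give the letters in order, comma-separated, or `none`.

B

A → no match
B → match
C → no match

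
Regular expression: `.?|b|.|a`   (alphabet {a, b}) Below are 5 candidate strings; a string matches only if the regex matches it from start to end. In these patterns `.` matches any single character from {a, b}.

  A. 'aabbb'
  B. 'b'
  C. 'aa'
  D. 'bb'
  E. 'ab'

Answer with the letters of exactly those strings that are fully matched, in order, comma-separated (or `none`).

A → no match
B → match
C → no match
D → no match
E → no match

B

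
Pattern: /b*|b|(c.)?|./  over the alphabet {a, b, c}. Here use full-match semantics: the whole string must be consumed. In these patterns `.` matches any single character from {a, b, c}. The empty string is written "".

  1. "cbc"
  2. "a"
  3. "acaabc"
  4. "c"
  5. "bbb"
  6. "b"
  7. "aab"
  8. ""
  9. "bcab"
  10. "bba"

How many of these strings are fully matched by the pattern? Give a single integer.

1 → no match
2 → match
3 → no match
4 → match
5 → match
6 → match
7 → no match
8 → match
9 → no match
10 → no match
Total matched: 5

5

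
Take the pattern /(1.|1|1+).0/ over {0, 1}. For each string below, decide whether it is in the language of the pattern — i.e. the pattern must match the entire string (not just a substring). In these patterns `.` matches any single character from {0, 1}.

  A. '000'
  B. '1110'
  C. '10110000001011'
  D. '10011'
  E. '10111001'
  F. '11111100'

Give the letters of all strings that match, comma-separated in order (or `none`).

A. '000' → no match — must start with '1'
B. '1110' → match
C → no match — must end with '0'
D. '10011' → no match — must end with '0'
E. '10111001' → no match — must end with '0'
F. '11111100' → match

B, F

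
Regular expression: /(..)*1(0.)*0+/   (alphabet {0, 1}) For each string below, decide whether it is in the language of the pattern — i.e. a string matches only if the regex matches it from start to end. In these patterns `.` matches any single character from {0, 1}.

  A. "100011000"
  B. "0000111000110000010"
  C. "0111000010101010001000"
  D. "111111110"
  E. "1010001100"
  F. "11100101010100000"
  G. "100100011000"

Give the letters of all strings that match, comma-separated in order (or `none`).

C, G

A → no match
B → no match
C → match
D → no match
E → no match
F → no match
G → match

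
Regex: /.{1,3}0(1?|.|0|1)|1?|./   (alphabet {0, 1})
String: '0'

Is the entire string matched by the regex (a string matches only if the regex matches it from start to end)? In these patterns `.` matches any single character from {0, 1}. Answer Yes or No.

Yes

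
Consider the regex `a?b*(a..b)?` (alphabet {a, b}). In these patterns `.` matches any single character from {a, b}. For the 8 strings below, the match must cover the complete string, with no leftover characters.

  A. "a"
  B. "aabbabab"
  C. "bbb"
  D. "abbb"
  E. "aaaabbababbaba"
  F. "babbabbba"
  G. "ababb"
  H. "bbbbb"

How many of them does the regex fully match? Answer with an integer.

A. "a" → match
B. "aabbabab" → no match
C. "bbb" → match
D. "abbb" → match
E → no match
F. "babbabbba" → no match
G. "ababb" → no match
H. "bbbbb" → match
Total matched: 4

4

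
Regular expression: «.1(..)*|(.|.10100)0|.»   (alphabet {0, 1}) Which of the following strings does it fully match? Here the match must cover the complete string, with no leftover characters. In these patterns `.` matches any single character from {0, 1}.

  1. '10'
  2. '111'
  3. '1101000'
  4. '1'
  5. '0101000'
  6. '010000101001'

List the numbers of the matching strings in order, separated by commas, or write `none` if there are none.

1, 3, 4, 5, 6

1 → match
2 → no match
3 → match
4 → match
5 → match
6 → match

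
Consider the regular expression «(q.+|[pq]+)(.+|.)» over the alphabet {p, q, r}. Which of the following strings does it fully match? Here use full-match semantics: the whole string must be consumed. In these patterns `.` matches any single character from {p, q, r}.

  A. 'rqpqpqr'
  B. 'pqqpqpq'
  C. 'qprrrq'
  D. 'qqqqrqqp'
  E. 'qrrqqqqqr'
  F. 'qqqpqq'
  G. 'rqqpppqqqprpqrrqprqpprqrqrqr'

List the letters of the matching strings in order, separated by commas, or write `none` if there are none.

A. 'rqpqpqr' → no match
B. 'pqqpqpq' → match
C. 'qprrrq' → match
D. 'qqqqrqqp' → match
E. 'qrrqqqqqr' → match
F. 'qqqpqq' → match
G → no match

B, C, D, E, F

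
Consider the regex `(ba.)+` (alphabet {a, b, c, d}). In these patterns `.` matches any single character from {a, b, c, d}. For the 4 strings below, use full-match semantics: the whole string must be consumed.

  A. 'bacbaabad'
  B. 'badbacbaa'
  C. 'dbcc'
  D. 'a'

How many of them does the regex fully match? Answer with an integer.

A → match
B → match
C → no match — must start with 'ba'
D → no match — must start with 'ba'
Total matched: 2

2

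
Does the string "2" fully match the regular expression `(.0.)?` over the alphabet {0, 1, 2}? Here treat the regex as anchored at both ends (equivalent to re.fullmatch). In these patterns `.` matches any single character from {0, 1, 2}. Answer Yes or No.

No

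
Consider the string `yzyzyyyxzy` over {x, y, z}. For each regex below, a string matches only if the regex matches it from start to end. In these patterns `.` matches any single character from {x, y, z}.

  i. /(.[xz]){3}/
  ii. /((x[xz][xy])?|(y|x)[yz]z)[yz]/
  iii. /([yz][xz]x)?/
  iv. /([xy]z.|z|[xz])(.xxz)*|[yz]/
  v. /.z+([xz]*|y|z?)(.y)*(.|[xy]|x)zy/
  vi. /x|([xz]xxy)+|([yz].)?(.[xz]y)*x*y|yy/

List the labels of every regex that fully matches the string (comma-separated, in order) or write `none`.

v

i → no match
ii → no match
iii → no match
iv → no match
v → match
vi → no match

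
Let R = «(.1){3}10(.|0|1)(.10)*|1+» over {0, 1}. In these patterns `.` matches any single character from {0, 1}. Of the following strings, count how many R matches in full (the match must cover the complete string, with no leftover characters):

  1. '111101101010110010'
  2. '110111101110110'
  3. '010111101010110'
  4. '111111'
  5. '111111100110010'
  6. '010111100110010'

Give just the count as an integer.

6

1 → match
2 → match
3 → match
4 → match
5 → match
6 → match
Total matched: 6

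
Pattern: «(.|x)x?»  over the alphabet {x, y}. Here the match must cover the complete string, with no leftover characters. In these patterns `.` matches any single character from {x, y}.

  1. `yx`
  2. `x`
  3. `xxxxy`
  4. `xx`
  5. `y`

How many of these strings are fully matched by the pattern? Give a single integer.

4

1 → match
2 → match
3 → no match
4 → match
5 → match
Total matched: 4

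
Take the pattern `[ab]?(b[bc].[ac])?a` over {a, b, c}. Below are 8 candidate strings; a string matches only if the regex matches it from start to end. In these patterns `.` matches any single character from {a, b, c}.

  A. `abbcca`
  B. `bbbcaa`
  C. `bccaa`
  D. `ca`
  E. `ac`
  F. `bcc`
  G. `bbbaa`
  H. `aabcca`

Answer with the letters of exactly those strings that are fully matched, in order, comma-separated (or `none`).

A → match
B → match
C → match
D → no match
E → no match — must end with `a`
F → no match — must end with `a`
G → match
H → no match

A, B, C, G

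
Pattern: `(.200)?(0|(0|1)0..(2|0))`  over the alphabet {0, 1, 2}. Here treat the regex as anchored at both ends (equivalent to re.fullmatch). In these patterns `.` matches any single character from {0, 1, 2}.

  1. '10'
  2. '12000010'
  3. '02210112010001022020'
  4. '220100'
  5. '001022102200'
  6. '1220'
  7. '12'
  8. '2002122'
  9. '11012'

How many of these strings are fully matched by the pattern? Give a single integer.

0

1 → no match
2 → no match
3 → no match
4 → no match
5 → no match
6 → no match
7 → no match
8 → no match
9 → no match
Total matched: 0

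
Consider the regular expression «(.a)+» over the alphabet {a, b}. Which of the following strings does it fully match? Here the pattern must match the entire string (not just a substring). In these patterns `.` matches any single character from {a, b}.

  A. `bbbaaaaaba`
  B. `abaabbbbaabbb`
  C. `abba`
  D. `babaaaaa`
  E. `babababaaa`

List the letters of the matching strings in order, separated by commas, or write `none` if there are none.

A → no match
B → no match — must end with `a`
C → no match
D → match
E → match

D, E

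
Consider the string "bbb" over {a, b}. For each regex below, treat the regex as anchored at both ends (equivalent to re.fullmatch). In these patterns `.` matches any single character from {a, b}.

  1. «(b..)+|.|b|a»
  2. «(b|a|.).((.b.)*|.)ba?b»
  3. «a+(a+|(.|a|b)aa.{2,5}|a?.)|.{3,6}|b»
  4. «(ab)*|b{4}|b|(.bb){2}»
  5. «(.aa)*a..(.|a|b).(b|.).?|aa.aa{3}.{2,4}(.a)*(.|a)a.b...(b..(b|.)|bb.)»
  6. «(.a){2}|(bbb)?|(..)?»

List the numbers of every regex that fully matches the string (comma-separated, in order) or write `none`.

1, 3, 6

1 → match
2 → no match
3 → match
4 → no match
5 → no match
6 → match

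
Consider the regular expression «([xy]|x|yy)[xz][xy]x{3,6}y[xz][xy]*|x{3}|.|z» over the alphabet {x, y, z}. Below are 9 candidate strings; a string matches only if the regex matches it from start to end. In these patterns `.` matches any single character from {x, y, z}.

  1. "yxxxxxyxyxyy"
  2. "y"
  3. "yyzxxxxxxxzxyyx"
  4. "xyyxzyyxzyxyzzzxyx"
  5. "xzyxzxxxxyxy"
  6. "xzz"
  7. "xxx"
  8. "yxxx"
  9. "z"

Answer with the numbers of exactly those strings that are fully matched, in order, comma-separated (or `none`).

1, 2, 7, 9

1 → match
2 → match
3 → no match
4 → no match
5 → no match
6 → no match
7 → match
8 → no match
9 → match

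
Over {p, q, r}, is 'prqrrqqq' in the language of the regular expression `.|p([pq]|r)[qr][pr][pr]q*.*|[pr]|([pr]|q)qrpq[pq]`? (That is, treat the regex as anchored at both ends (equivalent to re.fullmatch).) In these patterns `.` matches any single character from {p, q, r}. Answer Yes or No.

Yes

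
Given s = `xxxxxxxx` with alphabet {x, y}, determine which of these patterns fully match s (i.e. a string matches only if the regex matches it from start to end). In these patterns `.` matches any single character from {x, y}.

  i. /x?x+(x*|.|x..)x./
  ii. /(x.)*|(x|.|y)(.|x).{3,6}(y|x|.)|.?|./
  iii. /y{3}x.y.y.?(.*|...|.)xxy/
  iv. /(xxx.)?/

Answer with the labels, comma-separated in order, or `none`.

i, ii

i → match
ii → match
iii → no match — must start with `y`
iv → no match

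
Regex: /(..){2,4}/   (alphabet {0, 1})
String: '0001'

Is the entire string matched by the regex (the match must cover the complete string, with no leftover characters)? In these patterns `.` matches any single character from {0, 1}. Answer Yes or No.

Yes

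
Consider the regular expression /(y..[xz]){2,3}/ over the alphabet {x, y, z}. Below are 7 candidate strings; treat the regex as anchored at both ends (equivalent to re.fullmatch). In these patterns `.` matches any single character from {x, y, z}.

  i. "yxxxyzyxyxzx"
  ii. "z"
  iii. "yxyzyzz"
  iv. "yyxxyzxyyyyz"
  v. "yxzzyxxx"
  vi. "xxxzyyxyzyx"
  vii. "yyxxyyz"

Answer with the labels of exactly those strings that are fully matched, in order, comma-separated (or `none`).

i, v

i → match
ii → no match — must start with "y"
iii → no match
iv → no match
v → match
vi → no match — must start with "y"
vii → no match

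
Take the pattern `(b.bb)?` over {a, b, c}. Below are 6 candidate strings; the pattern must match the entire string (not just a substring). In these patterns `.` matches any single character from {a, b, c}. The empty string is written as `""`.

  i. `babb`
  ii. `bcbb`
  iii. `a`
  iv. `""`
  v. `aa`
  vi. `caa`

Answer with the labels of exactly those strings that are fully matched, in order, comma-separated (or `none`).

i → match
ii → match
iii → no match
iv → match
v → no match
vi → no match

i, ii, iv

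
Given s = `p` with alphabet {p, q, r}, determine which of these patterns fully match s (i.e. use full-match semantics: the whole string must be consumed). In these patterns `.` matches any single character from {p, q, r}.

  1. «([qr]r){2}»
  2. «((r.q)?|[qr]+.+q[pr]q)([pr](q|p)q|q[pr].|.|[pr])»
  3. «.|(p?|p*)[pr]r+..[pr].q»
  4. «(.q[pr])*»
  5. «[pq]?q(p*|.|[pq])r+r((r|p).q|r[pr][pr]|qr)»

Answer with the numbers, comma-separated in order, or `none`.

1 → no match — must end with `r`
2 → match
3 → match
4 → no match
5 → no match

2, 3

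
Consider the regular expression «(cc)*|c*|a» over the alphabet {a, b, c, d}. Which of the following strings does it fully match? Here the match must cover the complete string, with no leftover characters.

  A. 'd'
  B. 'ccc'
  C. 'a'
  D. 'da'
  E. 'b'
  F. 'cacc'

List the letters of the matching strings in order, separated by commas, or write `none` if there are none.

B, C

A. 'd' → no match
B. 'ccc' → match
C. 'a' → match
D. 'da' → no match
E. 'b' → no match
F. 'cacc' → no match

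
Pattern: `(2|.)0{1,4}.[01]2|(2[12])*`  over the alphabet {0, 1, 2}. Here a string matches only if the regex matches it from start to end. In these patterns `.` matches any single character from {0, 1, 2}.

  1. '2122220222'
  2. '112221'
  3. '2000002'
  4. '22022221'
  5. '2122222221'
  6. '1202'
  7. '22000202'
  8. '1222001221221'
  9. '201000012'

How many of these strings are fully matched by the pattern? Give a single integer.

1 → no match
2 → no match
3 → match
4 → no match
5 → match
6 → no match
7 → no match
8 → no match
9 → no match
Total matched: 2

2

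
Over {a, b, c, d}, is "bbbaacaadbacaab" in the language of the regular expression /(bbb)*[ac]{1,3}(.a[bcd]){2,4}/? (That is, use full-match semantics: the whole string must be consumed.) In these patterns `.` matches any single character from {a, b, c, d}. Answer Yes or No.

Yes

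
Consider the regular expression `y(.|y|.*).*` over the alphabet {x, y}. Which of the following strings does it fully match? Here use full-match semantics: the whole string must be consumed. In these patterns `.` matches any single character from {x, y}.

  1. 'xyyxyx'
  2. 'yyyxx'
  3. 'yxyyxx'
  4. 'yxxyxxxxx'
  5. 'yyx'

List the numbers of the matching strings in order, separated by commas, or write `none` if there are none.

1. 'xyyxyx' → no match — must start with 'y'
2. 'yyyxx' → match
3. 'yxyyxx' → match
4. 'yxxyxxxxx' → match
5. 'yyx' → match

2, 3, 4, 5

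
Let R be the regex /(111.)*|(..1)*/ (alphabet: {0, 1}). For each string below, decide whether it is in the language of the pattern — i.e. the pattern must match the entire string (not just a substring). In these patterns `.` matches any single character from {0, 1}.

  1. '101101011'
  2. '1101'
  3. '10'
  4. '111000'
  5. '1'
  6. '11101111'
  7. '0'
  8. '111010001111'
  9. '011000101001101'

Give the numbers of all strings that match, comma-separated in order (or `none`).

1 → match
2 → no match
3 → no match
4 → no match
5 → no match
6 → match
7 → no match
8 → no match
9 → no match

1, 6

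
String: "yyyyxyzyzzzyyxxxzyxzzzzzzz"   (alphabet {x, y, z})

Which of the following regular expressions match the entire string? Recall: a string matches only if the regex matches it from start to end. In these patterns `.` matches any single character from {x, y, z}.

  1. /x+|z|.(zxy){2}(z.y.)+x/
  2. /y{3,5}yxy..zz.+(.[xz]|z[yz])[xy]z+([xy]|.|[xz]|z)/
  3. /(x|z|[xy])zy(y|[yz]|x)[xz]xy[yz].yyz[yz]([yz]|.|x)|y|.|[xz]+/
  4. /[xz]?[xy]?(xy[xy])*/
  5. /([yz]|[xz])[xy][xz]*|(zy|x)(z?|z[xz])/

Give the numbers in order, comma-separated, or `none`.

2

1 → no match
2 → match
3 → no match
4 → no match
5 → no match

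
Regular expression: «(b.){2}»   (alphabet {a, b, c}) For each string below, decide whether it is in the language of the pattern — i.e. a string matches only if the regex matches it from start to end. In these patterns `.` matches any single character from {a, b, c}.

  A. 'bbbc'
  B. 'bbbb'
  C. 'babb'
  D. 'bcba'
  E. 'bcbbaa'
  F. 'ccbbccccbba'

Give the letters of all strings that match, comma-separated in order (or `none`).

A, B, C, D

A → match
B → match
C → match
D → match
E → no match
F → no match — must start with 'b'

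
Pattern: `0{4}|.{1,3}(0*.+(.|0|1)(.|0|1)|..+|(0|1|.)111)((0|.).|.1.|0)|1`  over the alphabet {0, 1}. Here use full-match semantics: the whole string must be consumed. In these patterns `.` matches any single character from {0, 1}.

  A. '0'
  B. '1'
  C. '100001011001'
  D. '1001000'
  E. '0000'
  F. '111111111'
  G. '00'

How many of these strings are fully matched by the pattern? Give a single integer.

A. '0' → no match
B. '1' → match
C. '100001011001' → match
D. '1001000' → match
E. '0000' → match
F. '111111111' → match
G. '00' → no match
Total matched: 5

5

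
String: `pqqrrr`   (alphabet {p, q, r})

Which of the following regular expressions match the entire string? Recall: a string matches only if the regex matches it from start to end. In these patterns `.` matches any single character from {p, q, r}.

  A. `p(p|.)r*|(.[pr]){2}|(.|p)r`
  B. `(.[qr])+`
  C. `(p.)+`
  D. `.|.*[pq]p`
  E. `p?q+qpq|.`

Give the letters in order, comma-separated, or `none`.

A → no match
B → match
C → no match
D → no match
E → no match

B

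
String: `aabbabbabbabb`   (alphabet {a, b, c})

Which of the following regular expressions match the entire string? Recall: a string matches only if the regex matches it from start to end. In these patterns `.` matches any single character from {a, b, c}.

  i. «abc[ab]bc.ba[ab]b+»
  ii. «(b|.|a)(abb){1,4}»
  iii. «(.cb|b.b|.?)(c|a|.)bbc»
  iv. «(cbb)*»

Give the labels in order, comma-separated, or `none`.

i → no match — must start with `abc`
ii → match
iii → no match — must end with `bbc`
iv → no match

ii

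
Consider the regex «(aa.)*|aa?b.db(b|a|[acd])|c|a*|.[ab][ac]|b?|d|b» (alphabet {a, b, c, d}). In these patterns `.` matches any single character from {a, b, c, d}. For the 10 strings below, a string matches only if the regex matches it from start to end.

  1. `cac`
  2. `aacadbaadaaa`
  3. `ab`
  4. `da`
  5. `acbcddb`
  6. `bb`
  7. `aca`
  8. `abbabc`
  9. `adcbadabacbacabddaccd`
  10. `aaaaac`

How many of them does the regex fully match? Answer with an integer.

2

1. `cac` → match
2. `aacadbaadaaa` → no match
3. `ab` → no match
4. `da` → no match
5. `acbcddb` → no match
6. `bb` → no match
7. `aca` → no match
8. `abbabc` → no match
9 → no match
10. `aaaaac` → match
Total matched: 2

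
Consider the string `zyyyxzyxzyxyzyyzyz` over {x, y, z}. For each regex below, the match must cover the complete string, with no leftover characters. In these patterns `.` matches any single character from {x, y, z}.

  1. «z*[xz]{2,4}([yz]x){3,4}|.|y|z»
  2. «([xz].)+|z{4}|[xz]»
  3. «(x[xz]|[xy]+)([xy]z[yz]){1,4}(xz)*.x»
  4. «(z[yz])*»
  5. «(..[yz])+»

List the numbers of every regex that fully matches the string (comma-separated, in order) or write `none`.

5

1 → no match
2 → no match
3 → no match — must end with `x`
4 → no match
5 → match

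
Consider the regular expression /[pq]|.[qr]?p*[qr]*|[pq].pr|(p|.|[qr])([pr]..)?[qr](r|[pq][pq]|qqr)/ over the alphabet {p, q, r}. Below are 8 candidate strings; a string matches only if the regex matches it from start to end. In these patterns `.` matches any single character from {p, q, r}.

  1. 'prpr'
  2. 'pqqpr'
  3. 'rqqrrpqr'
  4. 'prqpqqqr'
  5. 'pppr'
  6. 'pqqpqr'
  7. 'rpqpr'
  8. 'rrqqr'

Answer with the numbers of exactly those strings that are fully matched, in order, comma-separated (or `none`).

1. 'prpr' → match
2. 'pqqpr' → no match
3. 'rqqrrpqr' → no match
4. 'prqpqqqr' → match
5. 'pppr' → match
6. 'pqqpqr' → no match
7. 'rpqpr' → no match
8. 'rrqqr' → match

1, 4, 5, 8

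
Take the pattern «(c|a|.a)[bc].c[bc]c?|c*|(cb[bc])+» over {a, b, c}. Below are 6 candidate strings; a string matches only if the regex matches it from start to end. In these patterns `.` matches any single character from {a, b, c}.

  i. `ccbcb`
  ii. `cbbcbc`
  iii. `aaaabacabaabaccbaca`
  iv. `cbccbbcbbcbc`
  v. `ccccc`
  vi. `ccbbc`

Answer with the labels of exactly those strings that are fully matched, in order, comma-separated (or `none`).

i, ii, iv, v

i → match
ii → match
iii → no match
iv → match
v → match
vi → no match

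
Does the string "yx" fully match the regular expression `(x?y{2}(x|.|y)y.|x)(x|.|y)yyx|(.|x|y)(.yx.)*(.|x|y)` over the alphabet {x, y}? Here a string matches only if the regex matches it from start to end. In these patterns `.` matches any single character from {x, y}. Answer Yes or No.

Yes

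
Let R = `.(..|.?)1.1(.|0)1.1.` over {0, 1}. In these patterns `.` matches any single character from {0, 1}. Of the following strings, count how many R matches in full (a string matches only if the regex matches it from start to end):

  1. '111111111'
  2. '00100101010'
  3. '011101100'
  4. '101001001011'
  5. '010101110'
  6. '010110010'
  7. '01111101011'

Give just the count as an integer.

1. '111111111' → match
2. '00100101010' → no match
3. '011101100' → no match
4. '101001001011' → no match
5. '010101110' → match
6. '010110010' → no match
7. '01111101011' → match
Total matched: 3

3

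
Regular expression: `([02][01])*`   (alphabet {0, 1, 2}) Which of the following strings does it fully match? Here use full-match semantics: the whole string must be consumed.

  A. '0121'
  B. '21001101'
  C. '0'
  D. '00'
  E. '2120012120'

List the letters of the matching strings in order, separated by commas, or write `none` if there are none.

A → match
B → no match
C → no match
D → match
E → match

A, D, E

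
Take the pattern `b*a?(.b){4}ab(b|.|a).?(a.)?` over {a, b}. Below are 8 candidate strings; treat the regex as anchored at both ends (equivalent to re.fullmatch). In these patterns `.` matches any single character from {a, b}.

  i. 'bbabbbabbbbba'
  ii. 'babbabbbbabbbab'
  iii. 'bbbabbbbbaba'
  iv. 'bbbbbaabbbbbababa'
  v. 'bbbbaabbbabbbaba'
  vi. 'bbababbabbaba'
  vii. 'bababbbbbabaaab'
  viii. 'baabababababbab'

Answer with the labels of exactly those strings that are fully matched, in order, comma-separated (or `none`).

i → no match
ii → no match
iii → match
iv → match
v → match
vi → no match
vii → match
viii → match

iii, iv, v, vii, viii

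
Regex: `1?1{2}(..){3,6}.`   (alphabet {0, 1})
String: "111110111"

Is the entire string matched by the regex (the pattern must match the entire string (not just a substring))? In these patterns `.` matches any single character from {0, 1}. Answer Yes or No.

Yes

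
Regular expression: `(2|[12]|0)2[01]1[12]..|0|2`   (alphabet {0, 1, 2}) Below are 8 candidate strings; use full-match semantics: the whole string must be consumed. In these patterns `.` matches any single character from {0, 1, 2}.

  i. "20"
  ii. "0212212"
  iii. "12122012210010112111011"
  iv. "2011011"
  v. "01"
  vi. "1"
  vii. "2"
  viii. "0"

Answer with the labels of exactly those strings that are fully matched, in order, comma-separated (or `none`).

vii, viii

i → no match
ii → no match
iii → no match
iv → no match
v → no match
vi → no match
vii → match
viii → match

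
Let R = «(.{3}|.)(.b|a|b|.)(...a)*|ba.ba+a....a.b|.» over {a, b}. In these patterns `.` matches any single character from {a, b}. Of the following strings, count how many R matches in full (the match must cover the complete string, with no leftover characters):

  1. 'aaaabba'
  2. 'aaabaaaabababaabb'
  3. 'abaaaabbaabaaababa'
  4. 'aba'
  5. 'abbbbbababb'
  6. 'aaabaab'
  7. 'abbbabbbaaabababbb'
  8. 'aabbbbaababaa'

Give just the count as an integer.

1. 'aaaabba' → no match
2 → no match
3 → match
4. 'aba' → no match
5. 'abbbbbababb' → no match
6. 'aaabaab' → no match
7 → no match
8 → no match
Total matched: 1

1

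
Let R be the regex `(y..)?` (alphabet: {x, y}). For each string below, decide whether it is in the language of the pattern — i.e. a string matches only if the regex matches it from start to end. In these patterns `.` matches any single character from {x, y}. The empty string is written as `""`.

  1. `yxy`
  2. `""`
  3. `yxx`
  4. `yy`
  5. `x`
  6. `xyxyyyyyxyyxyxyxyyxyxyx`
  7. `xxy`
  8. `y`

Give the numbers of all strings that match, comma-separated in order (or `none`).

1, 2, 3

1 → match
2 → match
3 → match
4 → no match
5 → no match
6 → no match
7 → no match
8 → no match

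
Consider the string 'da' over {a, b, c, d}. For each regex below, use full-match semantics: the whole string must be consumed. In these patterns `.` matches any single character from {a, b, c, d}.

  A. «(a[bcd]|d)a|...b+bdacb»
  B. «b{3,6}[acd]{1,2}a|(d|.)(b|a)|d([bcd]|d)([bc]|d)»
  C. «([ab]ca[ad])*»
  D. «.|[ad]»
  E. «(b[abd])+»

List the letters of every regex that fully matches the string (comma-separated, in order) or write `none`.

A → match
B → match
C → no match
D → no match
E → no match — must start with 'b'

A, B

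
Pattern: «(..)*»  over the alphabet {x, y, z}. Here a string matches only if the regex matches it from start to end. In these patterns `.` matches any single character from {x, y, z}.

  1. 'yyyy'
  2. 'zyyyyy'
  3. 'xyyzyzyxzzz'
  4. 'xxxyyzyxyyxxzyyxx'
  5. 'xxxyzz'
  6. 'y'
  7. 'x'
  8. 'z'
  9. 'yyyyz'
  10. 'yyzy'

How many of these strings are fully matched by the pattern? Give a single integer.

1 → match
2 → match
3 → no match
4 → no match
5 → match
6 → no match
7 → no match
8 → no match
9 → no match
10 → match
Total matched: 4

4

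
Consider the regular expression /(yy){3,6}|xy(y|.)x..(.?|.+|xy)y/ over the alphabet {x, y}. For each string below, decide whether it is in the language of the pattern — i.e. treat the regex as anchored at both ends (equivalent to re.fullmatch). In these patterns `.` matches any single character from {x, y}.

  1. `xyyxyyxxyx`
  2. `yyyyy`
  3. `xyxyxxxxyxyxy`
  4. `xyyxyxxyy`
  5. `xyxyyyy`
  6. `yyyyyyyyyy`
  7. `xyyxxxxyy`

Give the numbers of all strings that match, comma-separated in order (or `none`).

1. `xyyxyyxxyx` → no match
2. `yyyyy` → no match
3 → no match
4. `xyyxyxxyy` → match
5. `xyxyyyy` → no match
6. `yyyyyyyyyy` → match
7. `xyyxxxxyy` → match

4, 6, 7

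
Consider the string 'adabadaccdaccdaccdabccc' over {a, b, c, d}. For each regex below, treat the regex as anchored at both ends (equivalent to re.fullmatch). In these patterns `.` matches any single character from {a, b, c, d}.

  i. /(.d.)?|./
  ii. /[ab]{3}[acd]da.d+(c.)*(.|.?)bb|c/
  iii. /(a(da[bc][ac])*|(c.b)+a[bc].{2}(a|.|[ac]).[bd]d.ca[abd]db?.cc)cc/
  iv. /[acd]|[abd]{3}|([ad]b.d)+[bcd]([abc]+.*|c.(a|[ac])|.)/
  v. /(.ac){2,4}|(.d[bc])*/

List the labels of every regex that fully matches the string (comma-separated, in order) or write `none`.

iii

i → no match
ii → no match
iii → match
iv → no match
v → no match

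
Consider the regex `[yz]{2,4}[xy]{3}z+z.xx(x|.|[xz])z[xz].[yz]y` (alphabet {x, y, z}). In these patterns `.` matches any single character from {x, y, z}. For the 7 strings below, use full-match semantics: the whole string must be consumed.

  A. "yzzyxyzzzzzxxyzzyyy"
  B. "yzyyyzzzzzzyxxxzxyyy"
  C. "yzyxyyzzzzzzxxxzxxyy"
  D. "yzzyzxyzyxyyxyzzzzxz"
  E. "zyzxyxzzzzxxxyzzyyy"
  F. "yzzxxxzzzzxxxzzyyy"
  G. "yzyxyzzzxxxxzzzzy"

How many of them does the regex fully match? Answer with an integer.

A → match
B → match
C → match
D → no match — must end with "y"
E → match
F → match
G → match
Total matched: 6

6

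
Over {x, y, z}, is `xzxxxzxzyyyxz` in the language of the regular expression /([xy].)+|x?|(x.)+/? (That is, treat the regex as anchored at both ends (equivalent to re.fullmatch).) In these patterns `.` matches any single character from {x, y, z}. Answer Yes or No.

No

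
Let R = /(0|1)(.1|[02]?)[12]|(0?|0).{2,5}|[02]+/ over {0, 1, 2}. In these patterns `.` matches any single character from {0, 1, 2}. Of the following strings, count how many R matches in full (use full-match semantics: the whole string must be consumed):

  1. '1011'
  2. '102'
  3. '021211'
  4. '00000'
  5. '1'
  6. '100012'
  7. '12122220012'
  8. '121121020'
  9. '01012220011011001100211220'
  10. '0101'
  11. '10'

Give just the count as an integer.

6

1 → match
2 → match
3 → match
4 → match
5 → no match
6 → no match
7 → no match
8 → no match
9 → no match
10 → match
11 → match
Total matched: 6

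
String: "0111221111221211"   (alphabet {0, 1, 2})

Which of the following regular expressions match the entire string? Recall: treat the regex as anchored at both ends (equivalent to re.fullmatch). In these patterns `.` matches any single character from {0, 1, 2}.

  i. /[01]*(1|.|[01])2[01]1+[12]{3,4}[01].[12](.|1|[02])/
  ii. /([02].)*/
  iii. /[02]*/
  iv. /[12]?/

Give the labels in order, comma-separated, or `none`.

i

i → match
ii → no match
iii → no match
iv → no match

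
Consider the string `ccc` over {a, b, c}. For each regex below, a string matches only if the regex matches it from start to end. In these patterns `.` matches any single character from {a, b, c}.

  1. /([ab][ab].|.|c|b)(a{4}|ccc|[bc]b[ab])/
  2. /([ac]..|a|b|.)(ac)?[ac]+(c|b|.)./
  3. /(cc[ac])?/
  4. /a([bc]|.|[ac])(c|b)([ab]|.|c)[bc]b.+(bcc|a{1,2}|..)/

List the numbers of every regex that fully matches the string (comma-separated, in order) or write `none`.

3

1 → no match
2 → no match
3 → match
4 → no match — must start with `a`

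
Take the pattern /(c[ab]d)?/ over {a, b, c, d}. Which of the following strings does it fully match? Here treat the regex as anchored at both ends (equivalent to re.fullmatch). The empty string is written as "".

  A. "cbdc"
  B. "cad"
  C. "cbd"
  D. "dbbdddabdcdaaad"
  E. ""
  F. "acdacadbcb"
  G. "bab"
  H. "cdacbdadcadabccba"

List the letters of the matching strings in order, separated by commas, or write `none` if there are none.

B, C, E

A → no match
B → match
C → match
D → no match
E → match
F → no match
G → no match
H → no match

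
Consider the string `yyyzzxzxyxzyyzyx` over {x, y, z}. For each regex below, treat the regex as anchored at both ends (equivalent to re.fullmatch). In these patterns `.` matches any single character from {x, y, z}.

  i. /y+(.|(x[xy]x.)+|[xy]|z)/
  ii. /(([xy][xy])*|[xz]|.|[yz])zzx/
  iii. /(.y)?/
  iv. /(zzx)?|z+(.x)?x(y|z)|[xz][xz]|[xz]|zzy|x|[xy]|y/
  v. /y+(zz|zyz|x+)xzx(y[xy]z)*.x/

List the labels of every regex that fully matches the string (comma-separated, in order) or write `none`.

i → no match
ii → no match — must end with `zzx`
iii → no match
iv → no match
v → match

v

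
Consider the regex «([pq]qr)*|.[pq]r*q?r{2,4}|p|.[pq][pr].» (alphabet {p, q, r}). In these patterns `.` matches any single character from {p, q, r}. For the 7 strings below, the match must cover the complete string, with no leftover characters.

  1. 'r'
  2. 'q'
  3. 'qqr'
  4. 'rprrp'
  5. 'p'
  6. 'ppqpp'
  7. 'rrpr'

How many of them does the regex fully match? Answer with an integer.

1 → no match
2 → no match
3 → match
4 → no match
5 → match
6 → no match
7 → no match
Total matched: 2

2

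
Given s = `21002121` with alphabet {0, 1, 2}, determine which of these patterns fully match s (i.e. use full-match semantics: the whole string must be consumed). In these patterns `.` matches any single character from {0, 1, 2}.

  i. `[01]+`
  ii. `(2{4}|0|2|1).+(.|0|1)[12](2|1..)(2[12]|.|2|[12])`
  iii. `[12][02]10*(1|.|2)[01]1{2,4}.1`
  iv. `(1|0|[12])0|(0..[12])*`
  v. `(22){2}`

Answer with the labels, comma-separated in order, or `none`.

ii

i → no match
ii → match
iii → no match
iv → no match
v → no match — must start with `22`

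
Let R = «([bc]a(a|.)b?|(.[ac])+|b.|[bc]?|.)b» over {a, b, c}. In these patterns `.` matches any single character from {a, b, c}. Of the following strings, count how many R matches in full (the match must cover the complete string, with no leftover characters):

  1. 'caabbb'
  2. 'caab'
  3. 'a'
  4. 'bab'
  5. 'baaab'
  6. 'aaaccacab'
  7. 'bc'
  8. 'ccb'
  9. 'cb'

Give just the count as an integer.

6

1 → no match
2 → match
3 → no match — must end with 'b'
4 → match
5 → match
6 → match
7 → no match — must end with 'b'
8 → match
9 → match
Total matched: 6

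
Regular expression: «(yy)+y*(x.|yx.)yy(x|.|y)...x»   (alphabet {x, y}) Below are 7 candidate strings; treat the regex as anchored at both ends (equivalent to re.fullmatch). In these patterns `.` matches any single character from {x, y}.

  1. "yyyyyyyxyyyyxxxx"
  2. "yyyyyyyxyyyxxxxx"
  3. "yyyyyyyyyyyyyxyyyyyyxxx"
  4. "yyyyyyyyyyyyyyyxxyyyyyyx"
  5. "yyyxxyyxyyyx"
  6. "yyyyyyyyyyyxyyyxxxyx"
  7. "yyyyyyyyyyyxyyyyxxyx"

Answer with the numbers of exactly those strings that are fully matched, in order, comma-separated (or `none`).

1 → match
2 → match
3 → no match
4 → match
5. "yyyxxyyxyyyx" → match
6 → match
7 → match

1, 2, 4, 5, 6, 7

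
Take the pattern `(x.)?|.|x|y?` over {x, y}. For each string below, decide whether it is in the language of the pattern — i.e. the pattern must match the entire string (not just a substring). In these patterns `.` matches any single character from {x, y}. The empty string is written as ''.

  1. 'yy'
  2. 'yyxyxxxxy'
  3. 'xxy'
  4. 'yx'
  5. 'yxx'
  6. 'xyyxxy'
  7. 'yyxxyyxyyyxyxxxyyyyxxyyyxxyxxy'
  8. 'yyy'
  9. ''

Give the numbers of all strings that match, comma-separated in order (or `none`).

9

1. 'yy' → no match
2. 'yyxyxxxxy' → no match
3. 'xxy' → no match
4. 'yx' → no match
5. 'yxx' → no match
6. 'xyyxxy' → no match
7 → no match
8. 'yyy' → no match
9. '' → match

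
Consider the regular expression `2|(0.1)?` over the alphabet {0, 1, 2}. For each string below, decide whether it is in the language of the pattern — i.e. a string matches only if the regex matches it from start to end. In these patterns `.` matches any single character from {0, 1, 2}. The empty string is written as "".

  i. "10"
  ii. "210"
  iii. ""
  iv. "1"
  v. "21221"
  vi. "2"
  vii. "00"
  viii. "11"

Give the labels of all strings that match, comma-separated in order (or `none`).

i → no match
ii → no match
iii → match
iv → no match
v → no match
vi → match
vii → no match
viii → no match

iii, vi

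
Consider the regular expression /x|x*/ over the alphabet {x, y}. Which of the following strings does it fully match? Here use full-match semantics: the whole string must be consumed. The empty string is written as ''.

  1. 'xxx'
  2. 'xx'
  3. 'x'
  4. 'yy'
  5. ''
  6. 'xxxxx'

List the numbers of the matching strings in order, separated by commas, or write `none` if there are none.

1 → match
2 → match
3 → match
4 → no match
5 → match
6 → match

1, 2, 3, 5, 6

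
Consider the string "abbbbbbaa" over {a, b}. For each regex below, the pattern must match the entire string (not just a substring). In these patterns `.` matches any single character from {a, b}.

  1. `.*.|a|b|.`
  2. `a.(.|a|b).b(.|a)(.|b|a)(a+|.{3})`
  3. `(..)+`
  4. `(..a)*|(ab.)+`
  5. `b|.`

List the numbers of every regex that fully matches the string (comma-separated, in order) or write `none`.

1 → match
2 → match
3 → no match
4 → no match
5 → no match

1, 2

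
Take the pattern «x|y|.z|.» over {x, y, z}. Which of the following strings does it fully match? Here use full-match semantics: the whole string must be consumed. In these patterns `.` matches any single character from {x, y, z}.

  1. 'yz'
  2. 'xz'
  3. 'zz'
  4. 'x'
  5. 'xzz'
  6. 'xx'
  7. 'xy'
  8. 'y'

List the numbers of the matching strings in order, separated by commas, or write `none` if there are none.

1 → match
2 → match
3 → match
4 → match
5 → no match
6 → no match
7 → no match
8 → match

1, 2, 3, 4, 8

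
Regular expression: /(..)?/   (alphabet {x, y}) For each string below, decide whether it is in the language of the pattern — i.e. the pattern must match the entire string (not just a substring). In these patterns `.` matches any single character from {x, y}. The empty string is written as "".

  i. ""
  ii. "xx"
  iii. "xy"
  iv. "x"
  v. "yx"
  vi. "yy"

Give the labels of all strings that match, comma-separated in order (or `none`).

i, ii, iii, v, vi

i. "" → match
ii. "xx" → match
iii. "xy" → match
iv. "x" → no match
v. "yx" → match
vi. "yy" → match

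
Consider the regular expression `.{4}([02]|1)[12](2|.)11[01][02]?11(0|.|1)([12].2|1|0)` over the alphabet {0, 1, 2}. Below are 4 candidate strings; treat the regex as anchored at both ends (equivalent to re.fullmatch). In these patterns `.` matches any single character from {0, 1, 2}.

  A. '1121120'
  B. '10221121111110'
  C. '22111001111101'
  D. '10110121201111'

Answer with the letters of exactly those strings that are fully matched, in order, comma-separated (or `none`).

B

A → no match
B → match
C → no match
D → no match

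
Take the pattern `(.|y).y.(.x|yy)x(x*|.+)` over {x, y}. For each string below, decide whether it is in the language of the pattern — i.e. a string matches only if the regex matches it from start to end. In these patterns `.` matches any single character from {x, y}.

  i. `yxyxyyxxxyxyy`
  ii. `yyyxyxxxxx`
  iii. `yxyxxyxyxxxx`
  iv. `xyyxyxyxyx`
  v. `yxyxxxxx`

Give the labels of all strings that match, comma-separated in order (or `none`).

i, ii, v

i → match
ii. `yyyxyxxxxx` → match
iii. `yxyxxyxyxxxx` → no match
iv. `xyyxyxyxyx` → no match
v. `yxyxxxxx` → match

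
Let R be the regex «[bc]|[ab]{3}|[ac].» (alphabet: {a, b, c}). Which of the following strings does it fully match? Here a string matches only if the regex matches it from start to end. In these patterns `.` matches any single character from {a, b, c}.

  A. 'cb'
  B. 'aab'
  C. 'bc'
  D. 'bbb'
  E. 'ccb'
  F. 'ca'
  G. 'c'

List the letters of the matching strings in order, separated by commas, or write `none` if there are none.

A, B, D, F, G

A → match
B → match
C → no match
D → match
E → no match
F → match
G → match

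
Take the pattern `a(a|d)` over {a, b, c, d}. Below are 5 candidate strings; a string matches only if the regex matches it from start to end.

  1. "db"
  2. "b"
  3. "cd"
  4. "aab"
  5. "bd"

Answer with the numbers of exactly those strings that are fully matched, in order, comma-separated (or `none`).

none

1 → no match — must start with "a"
2 → no match — must start with "a"
3 → no match — must start with "a"
4 → no match
5 → no match — must start with "a"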